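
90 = 90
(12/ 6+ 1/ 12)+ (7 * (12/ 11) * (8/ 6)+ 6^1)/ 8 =271/ 66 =4.11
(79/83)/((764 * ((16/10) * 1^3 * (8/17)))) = 6715/4058368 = 0.00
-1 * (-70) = 70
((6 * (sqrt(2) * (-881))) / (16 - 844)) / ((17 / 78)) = 11453 * sqrt(2) / 391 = 41.42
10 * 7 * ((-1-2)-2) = -350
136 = 136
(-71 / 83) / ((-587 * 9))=71 / 438489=0.00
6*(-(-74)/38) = 222/19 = 11.68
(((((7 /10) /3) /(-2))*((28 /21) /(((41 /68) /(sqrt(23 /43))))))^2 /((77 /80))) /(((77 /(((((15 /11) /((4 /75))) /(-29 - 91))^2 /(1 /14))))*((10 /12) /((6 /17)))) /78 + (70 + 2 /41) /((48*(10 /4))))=1659091200 /190671762677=0.01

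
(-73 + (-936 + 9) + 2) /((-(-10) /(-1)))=499 /5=99.80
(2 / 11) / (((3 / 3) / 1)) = 2 / 11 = 0.18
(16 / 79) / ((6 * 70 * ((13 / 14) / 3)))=8 / 5135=0.00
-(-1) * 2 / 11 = 2 / 11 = 0.18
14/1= 14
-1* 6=-6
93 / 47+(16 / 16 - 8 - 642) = -30410 / 47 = -647.02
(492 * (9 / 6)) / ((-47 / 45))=-33210 / 47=-706.60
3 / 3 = 1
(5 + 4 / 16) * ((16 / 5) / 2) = 42 / 5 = 8.40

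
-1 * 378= -378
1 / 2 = 0.50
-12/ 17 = -0.71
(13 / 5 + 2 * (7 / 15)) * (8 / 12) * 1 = 106 / 45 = 2.36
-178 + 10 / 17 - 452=-10700 / 17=-629.41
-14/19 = -0.74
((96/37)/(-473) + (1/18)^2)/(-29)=13603/164439396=0.00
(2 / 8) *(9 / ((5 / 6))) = 27 / 10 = 2.70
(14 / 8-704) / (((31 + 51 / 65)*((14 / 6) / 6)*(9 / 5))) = -912925 / 28924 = -31.56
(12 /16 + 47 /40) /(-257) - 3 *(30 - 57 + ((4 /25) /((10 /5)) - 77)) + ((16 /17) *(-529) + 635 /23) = -3185862911 /20097400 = -158.52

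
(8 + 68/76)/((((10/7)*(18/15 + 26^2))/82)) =48503/64334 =0.75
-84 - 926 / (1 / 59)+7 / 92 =-5034049 / 92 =-54717.92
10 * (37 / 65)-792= -10222 / 13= -786.31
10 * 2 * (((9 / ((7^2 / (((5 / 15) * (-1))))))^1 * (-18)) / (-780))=-18 / 637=-0.03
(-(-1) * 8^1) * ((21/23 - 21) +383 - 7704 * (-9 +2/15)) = 63177976/115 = 549373.70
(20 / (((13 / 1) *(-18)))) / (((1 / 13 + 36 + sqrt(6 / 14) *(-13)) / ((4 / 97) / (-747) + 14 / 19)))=-8325277625 / 4504079046879- 428562875 *sqrt(21) / 4504079046879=-0.00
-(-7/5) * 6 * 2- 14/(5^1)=14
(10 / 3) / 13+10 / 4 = 215 / 78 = 2.76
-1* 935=-935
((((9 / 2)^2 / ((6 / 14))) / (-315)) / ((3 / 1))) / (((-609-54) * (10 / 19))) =19 / 132600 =0.00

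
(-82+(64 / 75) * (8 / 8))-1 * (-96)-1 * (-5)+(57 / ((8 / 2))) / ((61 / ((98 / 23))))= 4387609 / 210450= 20.85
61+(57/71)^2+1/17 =5287791/85697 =61.70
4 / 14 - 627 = -4387 / 7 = -626.71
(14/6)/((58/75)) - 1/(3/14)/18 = 2.76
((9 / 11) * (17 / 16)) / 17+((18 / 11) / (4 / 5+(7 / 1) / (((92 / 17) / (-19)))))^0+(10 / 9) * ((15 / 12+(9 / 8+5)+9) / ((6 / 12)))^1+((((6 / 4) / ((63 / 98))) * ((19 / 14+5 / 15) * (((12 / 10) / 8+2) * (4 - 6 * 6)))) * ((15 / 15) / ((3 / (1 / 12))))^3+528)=1632318091 / 2886840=565.43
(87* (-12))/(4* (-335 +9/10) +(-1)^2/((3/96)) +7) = 5220/6487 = 0.80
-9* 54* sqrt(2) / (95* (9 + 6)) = -0.48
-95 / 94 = -1.01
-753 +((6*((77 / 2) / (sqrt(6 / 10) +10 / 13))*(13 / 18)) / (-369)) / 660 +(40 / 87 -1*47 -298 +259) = -323011379 / 385236 -2197*sqrt(15) / 132840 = -838.54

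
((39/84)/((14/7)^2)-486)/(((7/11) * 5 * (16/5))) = -598609/12544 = -47.72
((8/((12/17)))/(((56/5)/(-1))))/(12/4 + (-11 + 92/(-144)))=255/2177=0.12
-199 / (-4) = 199 / 4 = 49.75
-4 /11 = -0.36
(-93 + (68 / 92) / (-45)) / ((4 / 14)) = -336952 / 1035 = -325.56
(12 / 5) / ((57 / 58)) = 232 / 95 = 2.44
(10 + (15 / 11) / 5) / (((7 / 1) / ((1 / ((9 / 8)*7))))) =904 / 4851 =0.19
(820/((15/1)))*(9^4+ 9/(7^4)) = 861162360/2401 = 358668.20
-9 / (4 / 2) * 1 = -9 / 2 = -4.50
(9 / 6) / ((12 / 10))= 5 / 4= 1.25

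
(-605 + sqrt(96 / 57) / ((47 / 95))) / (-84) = 605 / 84- 5 * sqrt(38) / 987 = 7.17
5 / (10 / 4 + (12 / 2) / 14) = 70 / 41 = 1.71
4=4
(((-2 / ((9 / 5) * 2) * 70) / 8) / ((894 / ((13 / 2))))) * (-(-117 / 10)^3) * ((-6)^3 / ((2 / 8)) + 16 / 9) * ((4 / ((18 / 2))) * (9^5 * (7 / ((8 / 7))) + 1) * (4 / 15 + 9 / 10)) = 9153186162.29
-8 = -8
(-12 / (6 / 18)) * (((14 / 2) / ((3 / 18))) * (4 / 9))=-672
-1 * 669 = -669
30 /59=0.51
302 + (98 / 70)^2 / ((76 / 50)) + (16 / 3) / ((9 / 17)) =321511 / 1026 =313.36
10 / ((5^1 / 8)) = 16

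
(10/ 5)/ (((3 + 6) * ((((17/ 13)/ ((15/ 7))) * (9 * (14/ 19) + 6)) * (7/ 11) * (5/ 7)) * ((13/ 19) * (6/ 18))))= 0.28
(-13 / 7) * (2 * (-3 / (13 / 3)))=18 / 7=2.57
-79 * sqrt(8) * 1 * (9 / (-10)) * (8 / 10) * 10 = 5688 * sqrt(2) / 5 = 1608.81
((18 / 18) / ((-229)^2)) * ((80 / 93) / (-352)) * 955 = -4775 / 107294286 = -0.00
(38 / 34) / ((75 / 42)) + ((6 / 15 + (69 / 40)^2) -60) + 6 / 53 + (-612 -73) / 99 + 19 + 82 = 5451203927 / 142718400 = 38.20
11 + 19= 30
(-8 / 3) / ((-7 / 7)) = 2.67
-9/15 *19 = -11.40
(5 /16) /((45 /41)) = 41 /144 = 0.28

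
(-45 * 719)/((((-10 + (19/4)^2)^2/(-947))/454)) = 395680540160/4489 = 88144473.19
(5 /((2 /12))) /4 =15 /2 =7.50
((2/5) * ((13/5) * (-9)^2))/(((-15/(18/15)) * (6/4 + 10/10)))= -8424/3125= -2.70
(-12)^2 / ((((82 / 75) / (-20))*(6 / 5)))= -90000 / 41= -2195.12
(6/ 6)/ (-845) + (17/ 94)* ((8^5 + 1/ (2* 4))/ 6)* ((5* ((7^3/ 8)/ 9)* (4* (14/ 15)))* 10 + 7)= 91126486950251/ 102941280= 885227.84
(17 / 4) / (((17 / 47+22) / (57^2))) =2595951 / 4204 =617.50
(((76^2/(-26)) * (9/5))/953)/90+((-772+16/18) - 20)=-2205254996/2787525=-791.12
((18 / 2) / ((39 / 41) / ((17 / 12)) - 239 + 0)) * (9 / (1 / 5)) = -56457 / 33223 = -1.70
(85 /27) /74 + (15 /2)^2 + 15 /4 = 119965 /1998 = 60.04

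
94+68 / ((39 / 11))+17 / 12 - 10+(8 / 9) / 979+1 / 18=47948899 / 458172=104.65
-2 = -2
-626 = -626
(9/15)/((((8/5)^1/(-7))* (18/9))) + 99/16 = 39/8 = 4.88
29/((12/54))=261/2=130.50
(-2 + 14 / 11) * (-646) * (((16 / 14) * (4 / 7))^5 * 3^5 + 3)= 46517957272464 / 3107227739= 14970.89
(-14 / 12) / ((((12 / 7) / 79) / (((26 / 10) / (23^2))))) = -50323 / 190440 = -0.26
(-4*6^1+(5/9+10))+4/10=-587/45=-13.04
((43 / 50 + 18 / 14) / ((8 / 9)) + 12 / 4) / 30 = 5053 / 28000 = 0.18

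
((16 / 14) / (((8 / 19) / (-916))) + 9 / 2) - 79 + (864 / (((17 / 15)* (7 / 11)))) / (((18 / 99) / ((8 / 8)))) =958693 / 238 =4028.12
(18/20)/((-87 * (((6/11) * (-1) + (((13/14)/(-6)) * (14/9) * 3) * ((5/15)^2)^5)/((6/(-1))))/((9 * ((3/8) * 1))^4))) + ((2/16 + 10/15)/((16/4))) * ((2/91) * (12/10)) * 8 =-14.72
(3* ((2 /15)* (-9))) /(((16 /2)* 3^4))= -1 /180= -0.01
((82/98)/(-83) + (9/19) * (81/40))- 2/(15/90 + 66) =1127581111/1227095240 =0.92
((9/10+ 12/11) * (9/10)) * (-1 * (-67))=132057/1100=120.05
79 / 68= 1.16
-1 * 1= -1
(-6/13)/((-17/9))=54/221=0.24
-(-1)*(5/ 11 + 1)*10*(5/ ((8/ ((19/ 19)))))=100/ 11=9.09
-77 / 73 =-1.05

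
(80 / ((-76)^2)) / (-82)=-5 / 29602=-0.00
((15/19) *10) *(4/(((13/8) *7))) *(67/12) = 26800/1729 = 15.50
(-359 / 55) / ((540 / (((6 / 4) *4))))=-359 / 4950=-0.07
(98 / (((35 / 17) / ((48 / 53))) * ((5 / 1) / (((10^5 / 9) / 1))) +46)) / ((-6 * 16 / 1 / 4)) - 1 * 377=-56618874803 / 150147339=-377.09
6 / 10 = 3 / 5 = 0.60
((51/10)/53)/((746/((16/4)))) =51/98845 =0.00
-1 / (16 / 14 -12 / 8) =14 / 5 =2.80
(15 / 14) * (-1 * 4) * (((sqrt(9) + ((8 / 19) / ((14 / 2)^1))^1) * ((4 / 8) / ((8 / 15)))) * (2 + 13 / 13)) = -274725 / 7448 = -36.89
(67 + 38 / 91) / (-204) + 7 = 41271 / 6188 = 6.67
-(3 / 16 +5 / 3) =-89 / 48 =-1.85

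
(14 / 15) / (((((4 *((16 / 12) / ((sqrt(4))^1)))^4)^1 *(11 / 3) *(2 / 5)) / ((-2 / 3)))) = -189 / 22528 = -0.01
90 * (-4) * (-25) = 9000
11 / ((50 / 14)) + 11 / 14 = 1353 / 350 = 3.87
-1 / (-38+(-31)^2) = -1 / 923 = -0.00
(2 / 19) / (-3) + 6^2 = 2050 / 57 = 35.96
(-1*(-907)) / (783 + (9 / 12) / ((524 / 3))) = 1901072 / 1641177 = 1.16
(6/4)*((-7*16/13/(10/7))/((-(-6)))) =-98/65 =-1.51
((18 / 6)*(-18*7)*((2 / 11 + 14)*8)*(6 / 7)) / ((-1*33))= 134784 / 121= 1113.92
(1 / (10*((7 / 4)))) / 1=2 / 35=0.06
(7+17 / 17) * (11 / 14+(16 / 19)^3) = 531172 / 48013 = 11.06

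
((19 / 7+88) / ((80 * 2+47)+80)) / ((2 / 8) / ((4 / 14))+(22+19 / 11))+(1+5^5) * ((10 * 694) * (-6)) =-130166639.99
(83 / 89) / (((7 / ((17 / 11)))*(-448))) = -1411 / 3070144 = -0.00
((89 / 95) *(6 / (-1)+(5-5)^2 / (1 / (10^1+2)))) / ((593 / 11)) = -5874 / 56335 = -0.10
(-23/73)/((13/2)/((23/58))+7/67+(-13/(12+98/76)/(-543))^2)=-2665096200612675/139534277251425248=-0.02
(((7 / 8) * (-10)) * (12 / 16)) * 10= -525 / 8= -65.62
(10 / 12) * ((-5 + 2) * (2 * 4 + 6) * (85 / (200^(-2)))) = -119000000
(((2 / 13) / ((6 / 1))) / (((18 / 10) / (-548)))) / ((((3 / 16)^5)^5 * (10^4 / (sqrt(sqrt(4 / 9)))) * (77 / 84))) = -173668132231267428005048339136512 * sqrt(6) / 408922665132427875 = -1040290364954553.87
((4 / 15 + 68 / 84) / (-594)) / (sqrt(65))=-113 * sqrt(65) / 4054050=-0.00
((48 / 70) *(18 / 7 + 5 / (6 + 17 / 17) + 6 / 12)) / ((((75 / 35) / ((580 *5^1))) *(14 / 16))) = 196736 / 49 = 4015.02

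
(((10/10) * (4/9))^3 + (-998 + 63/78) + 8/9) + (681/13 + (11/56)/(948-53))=-448307583133/474987240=-943.83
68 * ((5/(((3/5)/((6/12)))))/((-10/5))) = -141.67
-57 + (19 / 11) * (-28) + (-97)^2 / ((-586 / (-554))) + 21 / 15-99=140075356 / 16115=8692.23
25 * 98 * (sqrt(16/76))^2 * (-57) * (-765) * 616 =13854456000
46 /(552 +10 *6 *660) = 23 /20076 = 0.00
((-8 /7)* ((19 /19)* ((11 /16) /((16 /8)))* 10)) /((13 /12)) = -330 /91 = -3.63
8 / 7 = 1.14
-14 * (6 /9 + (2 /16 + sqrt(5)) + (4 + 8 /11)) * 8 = -20398 /33-112 * sqrt(5) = -868.56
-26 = -26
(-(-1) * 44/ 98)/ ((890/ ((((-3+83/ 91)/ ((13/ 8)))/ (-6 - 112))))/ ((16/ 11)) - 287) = 26752/ 3331131279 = 0.00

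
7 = 7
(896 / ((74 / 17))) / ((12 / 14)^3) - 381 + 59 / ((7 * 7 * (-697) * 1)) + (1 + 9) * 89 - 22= 27768003556 / 34118847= 813.86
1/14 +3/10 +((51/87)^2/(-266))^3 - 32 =-1770445156996524461/55976134137899080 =-31.63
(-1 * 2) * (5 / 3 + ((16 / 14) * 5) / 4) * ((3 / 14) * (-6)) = 390 / 49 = 7.96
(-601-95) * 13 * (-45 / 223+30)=-60123960 / 223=-269614.17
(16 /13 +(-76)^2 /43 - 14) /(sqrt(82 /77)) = 33975 * sqrt(6314) /22919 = 117.79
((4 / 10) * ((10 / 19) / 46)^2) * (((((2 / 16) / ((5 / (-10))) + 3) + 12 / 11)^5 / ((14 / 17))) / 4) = 11717971807165 / 881828818669568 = 0.01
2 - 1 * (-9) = 11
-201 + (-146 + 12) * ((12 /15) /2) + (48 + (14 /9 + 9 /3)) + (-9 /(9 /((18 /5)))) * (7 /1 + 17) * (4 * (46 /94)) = -157004 /423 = -371.17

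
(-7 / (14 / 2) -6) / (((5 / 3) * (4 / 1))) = -21 / 20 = -1.05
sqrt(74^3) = 74 * sqrt(74) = 636.57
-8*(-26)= 208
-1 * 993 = -993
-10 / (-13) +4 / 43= 482 / 559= 0.86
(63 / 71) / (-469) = -9 / 4757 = -0.00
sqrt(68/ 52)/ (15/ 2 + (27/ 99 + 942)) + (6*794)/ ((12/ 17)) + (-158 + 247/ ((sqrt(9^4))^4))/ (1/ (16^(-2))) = 22*sqrt(221)/ 271635 + 74366912545753/ 11019960576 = 6748.38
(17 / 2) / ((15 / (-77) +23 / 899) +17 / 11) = 1176791 / 190534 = 6.18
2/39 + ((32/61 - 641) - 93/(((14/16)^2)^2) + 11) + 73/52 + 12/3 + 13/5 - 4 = -89572304537/114239580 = -784.07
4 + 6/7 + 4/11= 402/77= 5.22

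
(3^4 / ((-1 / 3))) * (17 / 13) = -4131 / 13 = -317.77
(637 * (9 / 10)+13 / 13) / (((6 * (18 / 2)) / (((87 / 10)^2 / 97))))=4829863 / 582000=8.30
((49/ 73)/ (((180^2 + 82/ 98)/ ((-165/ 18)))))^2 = 144120025/ 3996386307452484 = 0.00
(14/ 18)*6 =4.67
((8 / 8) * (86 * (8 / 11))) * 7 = 4816 / 11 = 437.82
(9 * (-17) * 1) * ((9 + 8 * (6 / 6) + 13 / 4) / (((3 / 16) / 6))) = -99144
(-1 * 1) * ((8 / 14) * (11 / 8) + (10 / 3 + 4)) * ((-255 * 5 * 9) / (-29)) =-1304325 / 406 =-3212.62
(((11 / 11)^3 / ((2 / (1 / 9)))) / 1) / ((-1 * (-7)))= 1 / 126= 0.01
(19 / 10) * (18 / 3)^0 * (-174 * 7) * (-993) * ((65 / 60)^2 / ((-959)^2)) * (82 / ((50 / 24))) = 115.42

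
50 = 50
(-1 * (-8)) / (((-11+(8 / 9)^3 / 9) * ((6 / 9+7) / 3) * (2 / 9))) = -2125764 / 1648157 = -1.29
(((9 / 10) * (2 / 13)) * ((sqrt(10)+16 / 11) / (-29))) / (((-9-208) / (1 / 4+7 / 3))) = 12 / 145145+3 * sqrt(10) / 52780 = 0.00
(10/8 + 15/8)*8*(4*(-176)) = -17600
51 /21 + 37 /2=293 /14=20.93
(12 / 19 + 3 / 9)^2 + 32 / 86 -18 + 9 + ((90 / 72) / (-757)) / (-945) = -68376415229 / 8883688716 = -7.70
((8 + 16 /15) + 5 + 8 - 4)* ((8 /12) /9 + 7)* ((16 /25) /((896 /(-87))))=-7.94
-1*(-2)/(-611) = -2/611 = -0.00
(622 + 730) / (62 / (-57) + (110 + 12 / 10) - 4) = 192660 / 15121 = 12.74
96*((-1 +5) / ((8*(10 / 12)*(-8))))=-36 / 5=-7.20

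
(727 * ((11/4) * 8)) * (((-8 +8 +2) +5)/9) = 111958/9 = 12439.78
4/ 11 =0.36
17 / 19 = 0.89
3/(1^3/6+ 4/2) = 18/13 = 1.38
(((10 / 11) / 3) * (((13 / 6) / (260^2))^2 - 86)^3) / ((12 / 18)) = -53337202397649589009412213410909 / 184483512896716800000000000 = -289116.36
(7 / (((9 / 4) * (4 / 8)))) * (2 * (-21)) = -784 / 3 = -261.33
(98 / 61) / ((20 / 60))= 294 / 61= 4.82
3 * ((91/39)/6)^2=49/108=0.45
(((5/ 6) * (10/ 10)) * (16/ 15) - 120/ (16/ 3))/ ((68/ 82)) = -15949/ 612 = -26.06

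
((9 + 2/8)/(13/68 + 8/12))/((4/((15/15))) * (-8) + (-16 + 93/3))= -0.63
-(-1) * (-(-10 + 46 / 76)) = 357 / 38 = 9.39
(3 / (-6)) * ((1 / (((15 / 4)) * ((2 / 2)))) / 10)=-1 / 75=-0.01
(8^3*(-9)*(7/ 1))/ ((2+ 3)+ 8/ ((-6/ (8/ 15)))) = -1451520/ 193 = -7520.83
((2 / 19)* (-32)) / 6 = -32 / 57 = -0.56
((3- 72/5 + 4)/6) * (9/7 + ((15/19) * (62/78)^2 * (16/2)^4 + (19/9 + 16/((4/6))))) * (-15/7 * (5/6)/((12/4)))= 38743538605/25488918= 1520.02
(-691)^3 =-329939371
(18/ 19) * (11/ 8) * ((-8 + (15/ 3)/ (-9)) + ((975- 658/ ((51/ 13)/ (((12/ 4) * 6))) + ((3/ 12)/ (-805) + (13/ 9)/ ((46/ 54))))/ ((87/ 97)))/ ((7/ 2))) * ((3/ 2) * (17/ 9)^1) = -2432.82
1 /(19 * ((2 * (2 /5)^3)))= 125 /304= 0.41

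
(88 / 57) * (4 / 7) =0.88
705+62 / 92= 32461 / 46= 705.67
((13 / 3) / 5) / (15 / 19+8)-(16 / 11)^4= -160551353 / 36675705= -4.38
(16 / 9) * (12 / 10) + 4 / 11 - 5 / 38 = 14831 / 6270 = 2.37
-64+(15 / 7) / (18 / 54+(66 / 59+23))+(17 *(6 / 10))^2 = 30392671 / 757400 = 40.13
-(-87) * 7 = 609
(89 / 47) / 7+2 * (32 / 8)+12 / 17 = 50205 / 5593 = 8.98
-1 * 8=-8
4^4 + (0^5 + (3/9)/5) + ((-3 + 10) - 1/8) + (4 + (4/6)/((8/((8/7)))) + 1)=225151/840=268.04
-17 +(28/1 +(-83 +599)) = 527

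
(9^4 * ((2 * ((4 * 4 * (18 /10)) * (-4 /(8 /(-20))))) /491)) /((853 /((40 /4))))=37791360 /418823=90.23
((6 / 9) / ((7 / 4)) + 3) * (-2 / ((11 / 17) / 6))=-4828 / 77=-62.70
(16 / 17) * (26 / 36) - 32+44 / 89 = -419756 / 13617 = -30.83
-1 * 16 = -16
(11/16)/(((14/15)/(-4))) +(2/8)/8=-653/224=-2.92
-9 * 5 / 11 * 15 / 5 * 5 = -675 / 11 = -61.36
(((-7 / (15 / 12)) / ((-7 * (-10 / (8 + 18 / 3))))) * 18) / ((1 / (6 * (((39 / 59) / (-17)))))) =117936 / 25075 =4.70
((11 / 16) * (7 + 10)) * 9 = 1683 / 16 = 105.19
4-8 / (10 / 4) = 4 / 5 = 0.80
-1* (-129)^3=2146689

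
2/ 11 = 0.18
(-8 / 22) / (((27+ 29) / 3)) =-3 / 154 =-0.02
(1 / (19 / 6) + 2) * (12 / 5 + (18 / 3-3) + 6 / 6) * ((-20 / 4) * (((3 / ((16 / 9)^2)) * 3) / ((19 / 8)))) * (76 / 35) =-128304 / 665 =-192.94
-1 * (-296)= 296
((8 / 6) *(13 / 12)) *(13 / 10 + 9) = 1339 / 90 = 14.88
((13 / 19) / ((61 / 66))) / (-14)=-429 / 8113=-0.05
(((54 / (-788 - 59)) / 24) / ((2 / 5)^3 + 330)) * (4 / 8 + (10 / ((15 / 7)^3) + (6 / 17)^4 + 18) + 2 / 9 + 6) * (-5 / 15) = 14519268935 / 210145339947312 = 0.00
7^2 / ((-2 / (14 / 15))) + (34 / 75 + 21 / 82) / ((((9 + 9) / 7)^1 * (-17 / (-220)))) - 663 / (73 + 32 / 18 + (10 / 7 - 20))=-10359605263 / 333190395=-31.09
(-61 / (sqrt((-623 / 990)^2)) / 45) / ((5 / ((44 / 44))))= -1342 / 3115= -0.43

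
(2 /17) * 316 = 37.18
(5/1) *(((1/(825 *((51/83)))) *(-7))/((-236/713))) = 414253/1985940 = 0.21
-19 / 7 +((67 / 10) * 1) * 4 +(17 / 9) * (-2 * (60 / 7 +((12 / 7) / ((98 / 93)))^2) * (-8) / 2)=341655943 / 1764735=193.60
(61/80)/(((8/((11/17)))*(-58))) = -671/631040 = -0.00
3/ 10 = 0.30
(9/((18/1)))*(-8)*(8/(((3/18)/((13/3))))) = -832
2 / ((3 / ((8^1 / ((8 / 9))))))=6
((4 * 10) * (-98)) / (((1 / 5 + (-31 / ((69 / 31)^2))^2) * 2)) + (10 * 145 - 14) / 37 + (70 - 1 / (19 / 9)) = 91764663214143 / 1567755212389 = 58.53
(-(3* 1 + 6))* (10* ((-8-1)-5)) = 1260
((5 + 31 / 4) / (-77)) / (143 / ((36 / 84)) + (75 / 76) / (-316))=-918612 / 1851063907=-0.00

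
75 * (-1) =-75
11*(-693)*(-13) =99099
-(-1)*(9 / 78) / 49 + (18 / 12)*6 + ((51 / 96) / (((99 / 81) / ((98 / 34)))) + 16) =5887045 / 224224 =26.26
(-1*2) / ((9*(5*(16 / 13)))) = -13 / 360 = -0.04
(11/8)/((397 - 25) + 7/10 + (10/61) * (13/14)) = 23485/6368316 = 0.00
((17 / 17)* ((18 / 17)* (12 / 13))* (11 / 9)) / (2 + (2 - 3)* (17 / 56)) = 14784 / 20995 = 0.70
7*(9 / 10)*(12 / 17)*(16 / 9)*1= 672 / 85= 7.91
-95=-95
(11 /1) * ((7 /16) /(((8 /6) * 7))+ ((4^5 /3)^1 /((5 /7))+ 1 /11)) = 5047727 /960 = 5258.05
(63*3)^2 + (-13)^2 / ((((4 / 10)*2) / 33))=170769 / 4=42692.25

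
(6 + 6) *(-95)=-1140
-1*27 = -27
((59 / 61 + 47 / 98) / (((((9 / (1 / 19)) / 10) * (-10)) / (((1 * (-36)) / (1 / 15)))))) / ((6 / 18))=778410 / 56791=13.71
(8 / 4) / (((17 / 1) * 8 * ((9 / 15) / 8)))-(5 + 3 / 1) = -398 / 51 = -7.80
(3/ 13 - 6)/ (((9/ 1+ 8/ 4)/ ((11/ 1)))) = -75/ 13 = -5.77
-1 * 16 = -16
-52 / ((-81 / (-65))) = -3380 / 81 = -41.73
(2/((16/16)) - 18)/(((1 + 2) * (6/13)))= -104/9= -11.56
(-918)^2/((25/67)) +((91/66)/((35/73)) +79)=3726660623/1650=2258582.20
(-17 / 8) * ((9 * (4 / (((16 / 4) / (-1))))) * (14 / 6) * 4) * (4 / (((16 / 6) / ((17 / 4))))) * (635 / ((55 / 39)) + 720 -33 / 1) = 113884785 / 88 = 1294145.28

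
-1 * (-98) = 98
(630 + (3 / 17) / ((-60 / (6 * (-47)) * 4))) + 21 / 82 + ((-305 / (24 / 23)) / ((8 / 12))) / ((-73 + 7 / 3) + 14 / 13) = 4189701831 / 6579680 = 636.76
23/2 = 11.50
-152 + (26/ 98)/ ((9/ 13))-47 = -87590/ 441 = -198.62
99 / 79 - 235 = -18466 / 79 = -233.75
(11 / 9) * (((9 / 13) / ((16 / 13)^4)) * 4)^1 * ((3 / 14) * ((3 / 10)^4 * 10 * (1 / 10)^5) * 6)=17617743 / 11468800000000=0.00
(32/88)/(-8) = -1/22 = -0.05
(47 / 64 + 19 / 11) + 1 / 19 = 33631 / 13376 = 2.51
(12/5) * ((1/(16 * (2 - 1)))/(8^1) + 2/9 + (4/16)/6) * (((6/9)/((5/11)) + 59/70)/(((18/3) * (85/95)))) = 576859/2056320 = 0.28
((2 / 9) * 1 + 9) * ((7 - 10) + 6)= 83 / 3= 27.67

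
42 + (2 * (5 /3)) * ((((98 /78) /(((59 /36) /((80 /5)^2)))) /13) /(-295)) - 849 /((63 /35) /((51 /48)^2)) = -221673182567 /451805952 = -490.64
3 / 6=1 / 2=0.50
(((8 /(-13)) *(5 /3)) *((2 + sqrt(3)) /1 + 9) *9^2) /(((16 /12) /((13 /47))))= -219.42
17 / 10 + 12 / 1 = 137 / 10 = 13.70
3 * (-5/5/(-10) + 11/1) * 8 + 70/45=12058/45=267.96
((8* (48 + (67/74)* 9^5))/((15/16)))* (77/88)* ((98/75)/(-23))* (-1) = 1448771632/63825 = 22699.12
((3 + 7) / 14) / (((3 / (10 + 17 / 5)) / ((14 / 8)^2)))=469 / 48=9.77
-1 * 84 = -84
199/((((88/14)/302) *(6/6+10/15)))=631029/110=5736.63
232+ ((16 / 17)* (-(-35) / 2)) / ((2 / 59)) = 12204 / 17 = 717.88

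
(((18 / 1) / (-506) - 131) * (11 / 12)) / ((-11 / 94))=779072 / 759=1026.45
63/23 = 2.74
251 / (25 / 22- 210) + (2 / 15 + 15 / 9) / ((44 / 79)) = 410441 / 202180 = 2.03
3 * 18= 54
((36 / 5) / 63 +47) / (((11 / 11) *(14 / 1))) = 1649 / 490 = 3.37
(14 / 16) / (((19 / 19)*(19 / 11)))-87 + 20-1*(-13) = -8131 / 152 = -53.49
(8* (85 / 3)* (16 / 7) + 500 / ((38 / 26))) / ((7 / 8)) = 2745760 / 2793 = 983.09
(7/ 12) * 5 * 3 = 35/ 4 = 8.75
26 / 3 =8.67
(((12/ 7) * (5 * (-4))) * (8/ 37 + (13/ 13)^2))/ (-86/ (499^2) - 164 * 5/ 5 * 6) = 268921080/ 6345942113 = 0.04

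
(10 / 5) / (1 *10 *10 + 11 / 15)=30 / 1511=0.02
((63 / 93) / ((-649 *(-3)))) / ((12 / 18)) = 21 / 40238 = 0.00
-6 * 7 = -42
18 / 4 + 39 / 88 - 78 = -6429 / 88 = -73.06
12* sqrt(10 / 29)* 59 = 708* sqrt(290) / 29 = 415.75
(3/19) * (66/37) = 198/703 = 0.28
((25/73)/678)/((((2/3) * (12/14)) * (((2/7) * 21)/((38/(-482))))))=-3325/286273296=-0.00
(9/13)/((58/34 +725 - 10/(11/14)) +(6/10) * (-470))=1683/1050140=0.00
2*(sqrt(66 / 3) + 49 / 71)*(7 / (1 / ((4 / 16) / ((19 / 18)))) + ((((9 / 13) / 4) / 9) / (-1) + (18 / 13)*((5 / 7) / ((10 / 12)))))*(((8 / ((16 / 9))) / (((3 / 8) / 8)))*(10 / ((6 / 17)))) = 186030320 / 17537 + 26575760*sqrt(22) / 1729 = 82702.36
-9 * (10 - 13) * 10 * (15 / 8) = 2025 / 4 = 506.25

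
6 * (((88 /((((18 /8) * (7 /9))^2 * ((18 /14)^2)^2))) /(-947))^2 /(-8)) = -1189974016 /12868228937763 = -0.00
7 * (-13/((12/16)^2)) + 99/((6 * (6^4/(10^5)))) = 30007/27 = 1111.37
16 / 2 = 8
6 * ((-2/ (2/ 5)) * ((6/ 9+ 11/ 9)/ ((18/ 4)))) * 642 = -72760/ 9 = -8084.44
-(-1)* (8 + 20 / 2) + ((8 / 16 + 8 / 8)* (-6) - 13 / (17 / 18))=-81 / 17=-4.76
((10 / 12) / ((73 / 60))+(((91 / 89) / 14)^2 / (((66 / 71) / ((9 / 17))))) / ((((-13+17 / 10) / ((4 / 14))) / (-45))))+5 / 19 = 3092674728685 / 3250158645118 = 0.95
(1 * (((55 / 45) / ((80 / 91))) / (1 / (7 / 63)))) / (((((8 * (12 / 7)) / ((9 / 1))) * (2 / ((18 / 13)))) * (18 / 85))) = 9163 / 27648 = 0.33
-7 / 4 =-1.75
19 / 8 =2.38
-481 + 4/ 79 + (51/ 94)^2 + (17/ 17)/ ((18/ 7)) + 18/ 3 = -2979527539/ 6282396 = -474.27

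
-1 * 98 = -98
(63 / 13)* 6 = 378 / 13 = 29.08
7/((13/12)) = 6.46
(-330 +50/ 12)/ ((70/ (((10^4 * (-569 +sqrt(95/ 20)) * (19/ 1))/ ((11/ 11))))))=10567752500/ 21 - 9286250 * sqrt(19)/ 21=501298794.03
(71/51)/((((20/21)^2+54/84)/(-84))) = -1753416/23239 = -75.45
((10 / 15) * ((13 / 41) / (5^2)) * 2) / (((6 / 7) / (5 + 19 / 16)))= 1001 / 8200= 0.12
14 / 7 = 2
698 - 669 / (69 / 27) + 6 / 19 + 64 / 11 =2126383 / 4807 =442.35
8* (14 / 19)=112 / 19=5.89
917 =917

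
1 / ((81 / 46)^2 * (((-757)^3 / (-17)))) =35972 / 2846149288173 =0.00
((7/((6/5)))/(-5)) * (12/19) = -14/19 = -0.74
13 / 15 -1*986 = -14777 / 15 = -985.13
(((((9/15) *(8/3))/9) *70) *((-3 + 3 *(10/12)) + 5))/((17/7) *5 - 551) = -98/943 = -0.10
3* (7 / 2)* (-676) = -7098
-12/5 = -2.40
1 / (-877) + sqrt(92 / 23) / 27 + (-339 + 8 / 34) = -338.69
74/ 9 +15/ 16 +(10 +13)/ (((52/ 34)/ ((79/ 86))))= 1849325/ 80496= 22.97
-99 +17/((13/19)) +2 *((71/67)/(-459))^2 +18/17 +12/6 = -874092633958/12294711117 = -71.10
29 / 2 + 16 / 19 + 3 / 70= 10231 / 665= 15.38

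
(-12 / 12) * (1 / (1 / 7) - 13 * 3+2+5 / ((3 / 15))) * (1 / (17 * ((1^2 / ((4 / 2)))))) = 10 / 17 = 0.59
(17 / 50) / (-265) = -17 / 13250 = -0.00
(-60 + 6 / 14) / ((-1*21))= 139 / 49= 2.84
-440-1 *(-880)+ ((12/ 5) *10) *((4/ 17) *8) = 8248/ 17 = 485.18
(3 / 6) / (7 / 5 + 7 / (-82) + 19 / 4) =410 / 4973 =0.08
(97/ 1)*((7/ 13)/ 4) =679/ 52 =13.06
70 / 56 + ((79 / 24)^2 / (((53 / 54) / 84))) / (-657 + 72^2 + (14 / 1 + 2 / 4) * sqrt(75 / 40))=67420836667 / 46342261052 - 3800769 * sqrt(30) / 23171130526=1.45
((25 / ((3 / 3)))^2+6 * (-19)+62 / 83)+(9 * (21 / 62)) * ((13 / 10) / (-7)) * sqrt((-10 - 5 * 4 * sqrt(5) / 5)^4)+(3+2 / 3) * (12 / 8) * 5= 2250571 / 5146 - 1404 * sqrt(5) / 31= 336.07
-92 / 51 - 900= -45992 / 51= -901.80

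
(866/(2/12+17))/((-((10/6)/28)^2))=-36662976/2575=-14238.05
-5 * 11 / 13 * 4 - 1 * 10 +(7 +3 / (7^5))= -4352974 / 218491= -19.92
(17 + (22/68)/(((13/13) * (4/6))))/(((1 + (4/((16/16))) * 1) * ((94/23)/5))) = 27347/6392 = 4.28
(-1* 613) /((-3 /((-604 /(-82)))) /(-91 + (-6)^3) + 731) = -56833682 /67774057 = -0.84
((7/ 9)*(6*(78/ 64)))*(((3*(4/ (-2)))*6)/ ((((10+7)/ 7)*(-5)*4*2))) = 5733/ 2720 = 2.11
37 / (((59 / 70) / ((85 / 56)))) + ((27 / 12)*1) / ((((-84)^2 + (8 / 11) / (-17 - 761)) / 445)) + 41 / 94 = 4501640903679 / 66979308208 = 67.21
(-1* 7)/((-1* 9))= 0.78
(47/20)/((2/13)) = 611/40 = 15.28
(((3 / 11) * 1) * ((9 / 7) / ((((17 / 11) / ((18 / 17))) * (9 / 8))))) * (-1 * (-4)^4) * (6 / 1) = -663552 / 2023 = -328.00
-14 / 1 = -14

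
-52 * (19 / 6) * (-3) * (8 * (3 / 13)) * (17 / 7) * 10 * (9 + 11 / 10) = 1565904 / 7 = 223700.57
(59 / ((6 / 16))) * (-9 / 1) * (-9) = 12744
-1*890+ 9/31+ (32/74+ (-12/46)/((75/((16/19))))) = -11143547629/12530975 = -889.28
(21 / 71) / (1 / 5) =105 / 71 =1.48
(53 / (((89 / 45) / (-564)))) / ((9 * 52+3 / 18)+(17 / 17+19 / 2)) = -1008855 / 31951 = -31.58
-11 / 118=-0.09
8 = 8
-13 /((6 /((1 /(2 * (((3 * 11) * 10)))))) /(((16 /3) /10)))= -13 /7425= -0.00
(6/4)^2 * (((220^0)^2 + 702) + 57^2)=8892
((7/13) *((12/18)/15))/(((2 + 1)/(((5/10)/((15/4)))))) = 0.00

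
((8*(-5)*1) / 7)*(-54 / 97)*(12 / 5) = 5184 / 679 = 7.63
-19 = -19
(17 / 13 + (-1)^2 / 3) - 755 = -29381 / 39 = -753.36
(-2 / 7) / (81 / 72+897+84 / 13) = -208 / 658539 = -0.00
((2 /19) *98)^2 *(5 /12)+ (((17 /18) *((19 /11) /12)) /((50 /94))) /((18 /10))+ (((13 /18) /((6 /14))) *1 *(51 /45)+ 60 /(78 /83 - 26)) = 551920843 /12544389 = 44.00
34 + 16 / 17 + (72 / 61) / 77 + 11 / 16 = 45538211 / 1277584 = 35.64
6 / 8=3 / 4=0.75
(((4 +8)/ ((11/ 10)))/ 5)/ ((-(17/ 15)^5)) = -18225000/ 15618427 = -1.17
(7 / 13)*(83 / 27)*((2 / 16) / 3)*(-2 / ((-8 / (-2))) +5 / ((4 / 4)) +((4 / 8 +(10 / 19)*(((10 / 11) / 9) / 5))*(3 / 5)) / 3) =25147423 / 79227720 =0.32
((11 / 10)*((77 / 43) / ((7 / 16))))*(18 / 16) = 1089 / 215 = 5.07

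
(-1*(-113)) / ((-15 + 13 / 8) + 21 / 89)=-80456 / 9355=-8.60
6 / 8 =3 / 4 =0.75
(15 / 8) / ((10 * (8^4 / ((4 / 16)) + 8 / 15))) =45 / 3932288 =0.00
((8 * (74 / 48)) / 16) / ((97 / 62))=1147 / 2328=0.49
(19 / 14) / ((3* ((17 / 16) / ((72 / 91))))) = 3648 / 10829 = 0.34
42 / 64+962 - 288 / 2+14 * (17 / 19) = 505359 / 608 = 831.18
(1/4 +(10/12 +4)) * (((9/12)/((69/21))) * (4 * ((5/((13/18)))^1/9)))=2135/598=3.57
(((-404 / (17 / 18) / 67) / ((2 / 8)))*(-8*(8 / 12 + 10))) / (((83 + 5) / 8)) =2482176 / 12529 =198.11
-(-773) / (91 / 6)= 4638 / 91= 50.97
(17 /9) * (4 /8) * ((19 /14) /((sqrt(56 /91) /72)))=323 * sqrt(26) /14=117.64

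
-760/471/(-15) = 152/1413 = 0.11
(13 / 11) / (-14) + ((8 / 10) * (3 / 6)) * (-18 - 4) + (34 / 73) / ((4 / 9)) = -220244 / 28105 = -7.84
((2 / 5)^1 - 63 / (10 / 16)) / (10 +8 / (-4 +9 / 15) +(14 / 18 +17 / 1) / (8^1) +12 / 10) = -38403 / 4234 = -9.07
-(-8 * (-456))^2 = -13307904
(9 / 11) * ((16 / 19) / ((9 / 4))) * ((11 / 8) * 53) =424 / 19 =22.32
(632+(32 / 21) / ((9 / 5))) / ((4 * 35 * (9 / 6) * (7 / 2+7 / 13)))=1554904 / 2083725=0.75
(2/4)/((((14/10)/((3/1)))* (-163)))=-15/2282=-0.01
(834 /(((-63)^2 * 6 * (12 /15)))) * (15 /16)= 3475 /84672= 0.04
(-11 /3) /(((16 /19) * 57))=-11 /144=-0.08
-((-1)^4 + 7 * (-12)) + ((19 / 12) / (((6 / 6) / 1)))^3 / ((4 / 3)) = 198091 / 2304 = 85.98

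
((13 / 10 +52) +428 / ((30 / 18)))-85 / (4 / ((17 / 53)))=321481 / 1060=303.28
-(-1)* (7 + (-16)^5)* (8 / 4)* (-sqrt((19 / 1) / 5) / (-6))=-349523* sqrt(95) / 5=-681345.76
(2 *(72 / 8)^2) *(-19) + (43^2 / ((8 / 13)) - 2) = -603 / 8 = -75.38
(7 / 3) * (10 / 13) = 70 / 39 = 1.79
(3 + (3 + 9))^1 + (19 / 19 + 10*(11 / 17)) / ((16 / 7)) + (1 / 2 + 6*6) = 14897 / 272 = 54.77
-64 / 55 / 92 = -16 / 1265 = -0.01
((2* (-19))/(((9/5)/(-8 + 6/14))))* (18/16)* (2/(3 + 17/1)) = 1007/56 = 17.98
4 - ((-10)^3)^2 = -999996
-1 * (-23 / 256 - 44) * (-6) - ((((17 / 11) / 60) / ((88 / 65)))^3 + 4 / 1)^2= -689180604652227038217192217 / 2456629259281335180066816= -280.54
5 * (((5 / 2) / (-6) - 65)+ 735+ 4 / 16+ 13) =20485 / 6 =3414.17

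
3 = 3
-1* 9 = -9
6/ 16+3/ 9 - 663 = -15895/ 24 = -662.29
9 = 9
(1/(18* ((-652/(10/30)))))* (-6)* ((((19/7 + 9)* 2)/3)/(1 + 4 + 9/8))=328/1509543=0.00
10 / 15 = 2 / 3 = 0.67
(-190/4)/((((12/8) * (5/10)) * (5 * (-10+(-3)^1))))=38/39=0.97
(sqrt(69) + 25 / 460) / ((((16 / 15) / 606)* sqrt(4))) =22725 / 1472 + 4545* sqrt(69) / 16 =2375.04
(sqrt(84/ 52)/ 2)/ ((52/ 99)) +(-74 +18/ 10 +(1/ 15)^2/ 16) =-259919/ 3600 +99 * sqrt(273)/ 1352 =-70.99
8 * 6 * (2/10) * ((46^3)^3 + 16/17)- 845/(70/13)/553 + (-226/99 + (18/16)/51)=2307060570409535483848183/260595720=8853025561622944.09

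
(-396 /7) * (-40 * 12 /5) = 5430.86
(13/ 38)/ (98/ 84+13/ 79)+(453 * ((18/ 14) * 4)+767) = 259907120/ 83923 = 3096.97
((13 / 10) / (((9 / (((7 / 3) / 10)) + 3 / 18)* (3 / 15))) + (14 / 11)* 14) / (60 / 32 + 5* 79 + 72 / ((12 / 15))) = 515032 / 13941763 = 0.04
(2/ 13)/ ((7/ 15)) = 30/ 91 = 0.33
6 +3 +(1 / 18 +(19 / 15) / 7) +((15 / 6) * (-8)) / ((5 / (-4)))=15899 / 630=25.24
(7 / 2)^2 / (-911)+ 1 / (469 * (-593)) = -13631377 / 1013458348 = -0.01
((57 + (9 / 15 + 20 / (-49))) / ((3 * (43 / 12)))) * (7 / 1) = 37.24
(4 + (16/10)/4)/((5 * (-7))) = -22/175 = -0.13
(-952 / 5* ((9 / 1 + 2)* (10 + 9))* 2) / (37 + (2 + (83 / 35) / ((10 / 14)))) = -994840 / 529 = -1880.60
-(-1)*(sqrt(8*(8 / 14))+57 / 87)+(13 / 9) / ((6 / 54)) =4*sqrt(14) / 7+396 / 29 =15.79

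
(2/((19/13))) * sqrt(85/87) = 26 * sqrt(7395)/1653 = 1.35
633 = 633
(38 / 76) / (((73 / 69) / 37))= 2553 / 146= 17.49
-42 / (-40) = 21 / 20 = 1.05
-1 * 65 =-65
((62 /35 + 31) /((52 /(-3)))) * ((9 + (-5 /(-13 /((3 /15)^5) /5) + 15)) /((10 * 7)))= -134202441 /207025000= -0.65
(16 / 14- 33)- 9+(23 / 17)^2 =-78951 / 2023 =-39.03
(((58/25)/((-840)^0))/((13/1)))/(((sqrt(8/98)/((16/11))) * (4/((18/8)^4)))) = 1331883/228800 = 5.82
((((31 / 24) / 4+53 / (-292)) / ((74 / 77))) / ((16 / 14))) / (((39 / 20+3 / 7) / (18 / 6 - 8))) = -93476075 / 345382272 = -0.27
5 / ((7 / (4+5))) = 45 / 7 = 6.43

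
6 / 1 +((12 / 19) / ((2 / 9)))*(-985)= -53076 / 19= -2793.47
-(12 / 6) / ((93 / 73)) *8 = -1168 / 93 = -12.56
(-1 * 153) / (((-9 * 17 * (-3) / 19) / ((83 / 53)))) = -1577 / 159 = -9.92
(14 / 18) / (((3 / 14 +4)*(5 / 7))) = 686 / 2655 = 0.26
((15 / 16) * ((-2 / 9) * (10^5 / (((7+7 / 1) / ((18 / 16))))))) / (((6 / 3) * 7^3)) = -46875 / 19208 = -2.44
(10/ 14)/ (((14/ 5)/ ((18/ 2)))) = 225/ 98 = 2.30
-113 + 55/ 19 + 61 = -933/ 19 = -49.11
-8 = -8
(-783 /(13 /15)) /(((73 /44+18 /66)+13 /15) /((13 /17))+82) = -7751700 /734959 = -10.55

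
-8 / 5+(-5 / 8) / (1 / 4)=-41 / 10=-4.10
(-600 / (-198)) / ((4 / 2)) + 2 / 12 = 37 / 22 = 1.68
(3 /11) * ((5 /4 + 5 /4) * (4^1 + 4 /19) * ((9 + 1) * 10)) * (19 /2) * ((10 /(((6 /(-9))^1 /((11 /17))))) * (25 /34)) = -19463.67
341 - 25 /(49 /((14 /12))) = 14297 /42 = 340.40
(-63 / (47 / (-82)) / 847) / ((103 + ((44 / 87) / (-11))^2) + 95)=2792961 / 4261490893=0.00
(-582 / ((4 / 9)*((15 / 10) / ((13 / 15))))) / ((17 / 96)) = -363168 / 85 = -4272.56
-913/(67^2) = -913/4489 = -0.20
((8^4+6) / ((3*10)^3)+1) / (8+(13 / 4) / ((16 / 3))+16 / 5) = 248816 / 2550825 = 0.10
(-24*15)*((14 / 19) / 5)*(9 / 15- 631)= 3177216 / 95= 33444.38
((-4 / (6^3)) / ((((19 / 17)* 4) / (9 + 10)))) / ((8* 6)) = -17 / 10368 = -0.00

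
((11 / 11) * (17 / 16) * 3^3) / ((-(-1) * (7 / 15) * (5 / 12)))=147.54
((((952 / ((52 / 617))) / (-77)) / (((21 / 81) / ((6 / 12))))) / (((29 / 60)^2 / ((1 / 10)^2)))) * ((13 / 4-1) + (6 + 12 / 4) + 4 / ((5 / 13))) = -1103642091 / 4209205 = -262.20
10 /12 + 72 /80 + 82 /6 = 77 /5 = 15.40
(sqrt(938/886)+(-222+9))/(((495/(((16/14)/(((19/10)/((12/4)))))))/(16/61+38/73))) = -565728/930677+2656 * sqrt(207767)/412289911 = -0.60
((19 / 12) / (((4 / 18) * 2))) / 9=19 / 48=0.40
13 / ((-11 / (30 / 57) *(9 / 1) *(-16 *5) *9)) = 13 / 135432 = 0.00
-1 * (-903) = 903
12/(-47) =-12/47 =-0.26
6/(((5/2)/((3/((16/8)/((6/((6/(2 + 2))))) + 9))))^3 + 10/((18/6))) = 10368/863135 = 0.01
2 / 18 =1 / 9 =0.11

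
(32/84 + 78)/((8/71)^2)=4148743/672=6173.72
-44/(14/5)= -110/7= -15.71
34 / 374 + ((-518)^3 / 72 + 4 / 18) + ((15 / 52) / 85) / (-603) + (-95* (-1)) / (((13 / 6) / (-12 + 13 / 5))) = -11321701168049 / 5863572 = -1930853.95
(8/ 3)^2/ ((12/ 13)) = 208/ 27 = 7.70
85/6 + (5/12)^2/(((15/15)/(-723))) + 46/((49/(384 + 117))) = 844303/2352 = 358.97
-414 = -414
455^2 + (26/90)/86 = 801186763/3870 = 207025.00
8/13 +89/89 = 21/13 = 1.62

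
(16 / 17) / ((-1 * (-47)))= 16 / 799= 0.02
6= 6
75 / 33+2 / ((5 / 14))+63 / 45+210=2412 / 11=219.27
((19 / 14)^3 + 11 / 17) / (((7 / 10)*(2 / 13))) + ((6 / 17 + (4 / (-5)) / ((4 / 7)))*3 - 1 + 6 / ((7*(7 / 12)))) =43343599 / 1632680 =26.55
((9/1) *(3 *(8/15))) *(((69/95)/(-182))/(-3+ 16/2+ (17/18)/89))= -173016/15085525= -0.01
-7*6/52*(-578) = 6069/13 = 466.85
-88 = -88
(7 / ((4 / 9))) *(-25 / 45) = -35 / 4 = -8.75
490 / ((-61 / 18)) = -8820 / 61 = -144.59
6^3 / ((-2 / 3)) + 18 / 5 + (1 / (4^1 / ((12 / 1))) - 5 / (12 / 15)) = -6473 / 20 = -323.65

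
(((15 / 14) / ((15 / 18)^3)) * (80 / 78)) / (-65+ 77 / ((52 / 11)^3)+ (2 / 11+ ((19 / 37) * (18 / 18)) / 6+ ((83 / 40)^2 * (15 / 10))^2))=-365128777728000 / 4286457606176249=-0.09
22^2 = 484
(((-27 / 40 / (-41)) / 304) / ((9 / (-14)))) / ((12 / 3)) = -0.00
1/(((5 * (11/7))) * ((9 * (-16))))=-7/7920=-0.00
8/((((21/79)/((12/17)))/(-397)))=-1003616/119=-8433.75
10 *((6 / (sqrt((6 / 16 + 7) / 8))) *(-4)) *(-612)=1175040 *sqrt(59) / 59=152977.18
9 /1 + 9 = 18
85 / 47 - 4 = -103 / 47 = -2.19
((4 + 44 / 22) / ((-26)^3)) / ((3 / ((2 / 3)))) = -1 / 13182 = -0.00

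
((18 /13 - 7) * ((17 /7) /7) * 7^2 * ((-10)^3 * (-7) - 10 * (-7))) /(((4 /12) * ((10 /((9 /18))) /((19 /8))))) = -50011059 /208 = -240437.78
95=95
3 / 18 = 1 / 6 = 0.17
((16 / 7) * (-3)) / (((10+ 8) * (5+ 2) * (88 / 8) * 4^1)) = -2 / 1617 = -0.00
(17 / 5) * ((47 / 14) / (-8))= -799 / 560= -1.43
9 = 9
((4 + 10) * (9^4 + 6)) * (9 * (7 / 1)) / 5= 5792094 / 5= 1158418.80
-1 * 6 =-6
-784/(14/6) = -336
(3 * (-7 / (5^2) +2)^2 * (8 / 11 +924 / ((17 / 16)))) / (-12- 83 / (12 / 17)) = -2166791328 / 36348125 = -59.61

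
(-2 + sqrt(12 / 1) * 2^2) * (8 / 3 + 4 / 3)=-8 + 32 * sqrt(3)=47.43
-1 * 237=-237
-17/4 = -4.25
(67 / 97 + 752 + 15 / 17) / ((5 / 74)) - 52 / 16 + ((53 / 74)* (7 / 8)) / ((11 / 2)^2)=823131214457 / 73825730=11149.65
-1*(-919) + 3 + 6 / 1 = 928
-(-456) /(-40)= -57 /5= -11.40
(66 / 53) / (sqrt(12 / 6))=33 * sqrt(2) / 53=0.88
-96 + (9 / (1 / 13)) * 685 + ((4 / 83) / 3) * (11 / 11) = 19932205 / 249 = 80049.02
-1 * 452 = -452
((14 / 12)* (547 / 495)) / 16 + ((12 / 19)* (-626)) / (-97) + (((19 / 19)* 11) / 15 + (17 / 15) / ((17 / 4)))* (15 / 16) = 446132737 / 87579360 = 5.09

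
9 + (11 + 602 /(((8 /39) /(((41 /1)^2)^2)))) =33171608459 /4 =8292902114.75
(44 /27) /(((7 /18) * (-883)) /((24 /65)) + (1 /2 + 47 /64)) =-2816 /1604927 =-0.00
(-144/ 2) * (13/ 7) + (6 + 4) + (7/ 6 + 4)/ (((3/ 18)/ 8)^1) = 870/ 7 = 124.29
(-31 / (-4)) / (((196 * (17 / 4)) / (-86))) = -1333 / 1666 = -0.80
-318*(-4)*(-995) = -1265640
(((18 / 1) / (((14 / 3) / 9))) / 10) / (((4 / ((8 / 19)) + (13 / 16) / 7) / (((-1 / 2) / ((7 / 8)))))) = -2592 / 12565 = -0.21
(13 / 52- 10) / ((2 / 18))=-351 / 4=-87.75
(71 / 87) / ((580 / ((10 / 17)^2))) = 355 / 729147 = 0.00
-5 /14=-0.36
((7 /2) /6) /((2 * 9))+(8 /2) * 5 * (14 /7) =8647 /216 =40.03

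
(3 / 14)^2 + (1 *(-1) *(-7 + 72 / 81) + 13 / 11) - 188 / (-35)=1233151 / 97020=12.71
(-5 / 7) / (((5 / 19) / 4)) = -76 / 7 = -10.86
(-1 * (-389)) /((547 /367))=260.99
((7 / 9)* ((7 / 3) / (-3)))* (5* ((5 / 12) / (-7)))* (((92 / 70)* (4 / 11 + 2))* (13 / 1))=19435 / 2673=7.27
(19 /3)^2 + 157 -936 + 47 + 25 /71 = -441892 /639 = -691.54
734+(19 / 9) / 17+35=117676 / 153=769.12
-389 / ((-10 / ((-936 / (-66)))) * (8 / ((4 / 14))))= 15171 / 770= 19.70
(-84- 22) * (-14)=1484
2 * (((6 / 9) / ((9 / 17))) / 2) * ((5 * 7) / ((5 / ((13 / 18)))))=1547 / 243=6.37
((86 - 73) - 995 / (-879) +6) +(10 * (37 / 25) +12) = 206266 / 4395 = 46.93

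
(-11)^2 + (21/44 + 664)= 34561/44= 785.48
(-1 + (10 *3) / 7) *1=23 / 7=3.29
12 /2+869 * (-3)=-2601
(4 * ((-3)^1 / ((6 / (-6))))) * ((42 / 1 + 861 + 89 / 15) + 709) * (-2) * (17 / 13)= -3300584 / 65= -50778.22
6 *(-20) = -120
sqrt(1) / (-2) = -0.50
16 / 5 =3.20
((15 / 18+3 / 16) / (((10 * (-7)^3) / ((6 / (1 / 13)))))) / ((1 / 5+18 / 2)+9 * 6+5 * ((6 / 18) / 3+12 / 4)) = -117 / 396928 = -0.00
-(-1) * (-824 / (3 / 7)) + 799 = -3371 / 3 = -1123.67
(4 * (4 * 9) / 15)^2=2304 / 25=92.16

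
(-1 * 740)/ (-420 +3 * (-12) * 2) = 185/ 123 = 1.50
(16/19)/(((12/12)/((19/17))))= 16/17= 0.94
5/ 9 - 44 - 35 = -706/ 9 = -78.44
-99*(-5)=495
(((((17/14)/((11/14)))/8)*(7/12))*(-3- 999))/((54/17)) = -35.55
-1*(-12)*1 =12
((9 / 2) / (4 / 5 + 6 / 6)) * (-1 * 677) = -3385 / 2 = -1692.50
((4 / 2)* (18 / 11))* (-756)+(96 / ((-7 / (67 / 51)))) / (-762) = -1233934432 / 498729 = -2474.16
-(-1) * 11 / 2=11 / 2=5.50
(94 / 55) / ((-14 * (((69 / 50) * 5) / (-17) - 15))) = 1598 / 201663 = 0.01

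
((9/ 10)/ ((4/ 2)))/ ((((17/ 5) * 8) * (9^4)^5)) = 1/ 734863334414107696416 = 0.00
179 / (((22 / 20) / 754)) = 122696.36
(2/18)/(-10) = -1/90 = -0.01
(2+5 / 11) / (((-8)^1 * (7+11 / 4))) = -9 / 286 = -0.03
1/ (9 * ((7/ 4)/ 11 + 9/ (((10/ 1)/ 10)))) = 44/ 3627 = 0.01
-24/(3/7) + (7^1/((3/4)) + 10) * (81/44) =-449/22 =-20.41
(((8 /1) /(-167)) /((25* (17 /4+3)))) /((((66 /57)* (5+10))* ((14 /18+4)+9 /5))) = -114 /49277525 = -0.00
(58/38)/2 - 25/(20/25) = -2317/76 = -30.49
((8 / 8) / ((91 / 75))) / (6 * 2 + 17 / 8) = 600 / 10283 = 0.06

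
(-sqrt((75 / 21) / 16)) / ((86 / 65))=-325 * sqrt(7) / 2408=-0.36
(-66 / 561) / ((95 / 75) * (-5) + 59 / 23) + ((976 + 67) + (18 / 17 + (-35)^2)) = 5014689 / 2210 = 2269.09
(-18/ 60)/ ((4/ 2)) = -3/ 20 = -0.15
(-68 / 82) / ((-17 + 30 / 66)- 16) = 187 / 7339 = 0.03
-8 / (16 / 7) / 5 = -7 / 10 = -0.70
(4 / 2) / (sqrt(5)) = 2 * sqrt(5) / 5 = 0.89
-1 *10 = -10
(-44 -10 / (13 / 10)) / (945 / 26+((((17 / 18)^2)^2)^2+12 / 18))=-7405413507072 / 5393122543885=-1.37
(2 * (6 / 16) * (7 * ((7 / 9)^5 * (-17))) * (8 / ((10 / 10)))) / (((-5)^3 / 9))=4000066 / 273375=14.63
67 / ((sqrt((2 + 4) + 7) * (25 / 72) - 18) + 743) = 0.09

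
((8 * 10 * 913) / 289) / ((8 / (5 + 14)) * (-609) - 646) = -693880 / 2477597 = -0.28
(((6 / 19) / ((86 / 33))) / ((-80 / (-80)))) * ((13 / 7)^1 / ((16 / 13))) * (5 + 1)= 50193 / 45752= 1.10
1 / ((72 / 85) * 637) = 85 / 45864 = 0.00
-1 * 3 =-3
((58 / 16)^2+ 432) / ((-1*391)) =-28489 / 25024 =-1.14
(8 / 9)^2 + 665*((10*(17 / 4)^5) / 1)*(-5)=-1912014899857 / 41472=-46103754.34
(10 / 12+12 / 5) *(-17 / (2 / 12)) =-1649 / 5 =-329.80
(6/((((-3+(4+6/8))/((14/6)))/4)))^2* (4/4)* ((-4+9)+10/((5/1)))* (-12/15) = -28672/5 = -5734.40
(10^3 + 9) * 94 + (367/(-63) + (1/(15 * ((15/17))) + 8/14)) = 149374294/1575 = 94840.82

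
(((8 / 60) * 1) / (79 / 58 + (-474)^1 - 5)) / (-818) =58 / 169957905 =0.00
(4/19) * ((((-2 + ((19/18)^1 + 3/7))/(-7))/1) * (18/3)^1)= 260/2793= 0.09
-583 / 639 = -0.91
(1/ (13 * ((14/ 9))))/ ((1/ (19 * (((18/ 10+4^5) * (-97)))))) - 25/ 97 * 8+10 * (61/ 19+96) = -155132282989/ 1677130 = -92498.66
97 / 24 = 4.04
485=485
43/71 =0.61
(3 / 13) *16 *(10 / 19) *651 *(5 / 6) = 1054.25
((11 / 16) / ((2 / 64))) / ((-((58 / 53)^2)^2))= -86795291 / 5658248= -15.34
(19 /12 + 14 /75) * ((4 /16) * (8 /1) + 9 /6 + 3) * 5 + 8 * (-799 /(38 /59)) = -7498841 /760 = -9866.90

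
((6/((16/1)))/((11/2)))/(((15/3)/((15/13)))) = 0.02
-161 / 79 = -2.04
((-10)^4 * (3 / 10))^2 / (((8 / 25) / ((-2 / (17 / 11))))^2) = 42539062500 / 289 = 147193987.89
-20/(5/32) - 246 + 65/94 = -35091/94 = -373.31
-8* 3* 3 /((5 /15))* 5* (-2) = 2160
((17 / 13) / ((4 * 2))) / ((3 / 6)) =17 / 52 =0.33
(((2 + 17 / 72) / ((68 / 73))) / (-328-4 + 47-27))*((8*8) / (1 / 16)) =-47012 / 5967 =-7.88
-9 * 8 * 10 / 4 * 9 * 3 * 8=-38880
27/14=1.93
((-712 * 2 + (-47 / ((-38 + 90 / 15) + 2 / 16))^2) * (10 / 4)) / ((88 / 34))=-11556778 / 8415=-1373.35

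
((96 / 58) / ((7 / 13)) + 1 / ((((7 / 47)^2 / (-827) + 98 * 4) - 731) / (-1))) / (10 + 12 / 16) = 773627881106 / 2702934090577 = 0.29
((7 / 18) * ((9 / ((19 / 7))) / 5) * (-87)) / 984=-1421 / 62320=-0.02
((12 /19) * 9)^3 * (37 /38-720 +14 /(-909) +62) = -1588324321440 /13162421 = -120671.14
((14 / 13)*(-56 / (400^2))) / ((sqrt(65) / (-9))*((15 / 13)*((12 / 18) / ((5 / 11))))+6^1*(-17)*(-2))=-202419 / 109548070000 - 4851*sqrt(65) / 2848249820000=-0.00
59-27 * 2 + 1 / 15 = 76 / 15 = 5.07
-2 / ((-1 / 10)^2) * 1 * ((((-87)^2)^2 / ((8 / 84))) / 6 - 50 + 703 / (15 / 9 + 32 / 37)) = -5634460790950 / 281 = -20051461889.50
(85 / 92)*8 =170 / 23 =7.39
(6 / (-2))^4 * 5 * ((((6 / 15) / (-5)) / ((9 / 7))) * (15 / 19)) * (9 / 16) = -1701 / 152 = -11.19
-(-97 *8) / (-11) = -776 / 11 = -70.55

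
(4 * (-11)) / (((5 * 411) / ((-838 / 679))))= 36872 / 1395345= 0.03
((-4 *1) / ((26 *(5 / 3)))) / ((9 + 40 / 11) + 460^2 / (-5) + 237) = 11 / 5013385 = 0.00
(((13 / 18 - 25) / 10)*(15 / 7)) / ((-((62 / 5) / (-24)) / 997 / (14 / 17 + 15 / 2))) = -616499935 / 7378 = -83559.22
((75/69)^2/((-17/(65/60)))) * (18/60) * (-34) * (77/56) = 17875/16928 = 1.06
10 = 10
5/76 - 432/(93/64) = -700261/2356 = -297.22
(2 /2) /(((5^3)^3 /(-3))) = -3 /1953125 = -0.00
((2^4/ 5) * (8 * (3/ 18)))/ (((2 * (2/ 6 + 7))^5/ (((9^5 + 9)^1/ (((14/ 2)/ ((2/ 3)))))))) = 797283/ 22547140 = 0.04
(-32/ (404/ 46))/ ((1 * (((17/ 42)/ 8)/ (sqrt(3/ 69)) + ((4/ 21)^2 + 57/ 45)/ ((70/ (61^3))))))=-139447468993996800/ 161697269778188726773 + 1669943520000 * sqrt(23)/ 161697269778188726773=-0.00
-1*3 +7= 4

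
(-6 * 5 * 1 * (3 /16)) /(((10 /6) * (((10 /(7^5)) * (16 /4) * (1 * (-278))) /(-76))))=-8621991 /22240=-387.68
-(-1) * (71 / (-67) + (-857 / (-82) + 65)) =408707 / 5494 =74.39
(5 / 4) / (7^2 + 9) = 5 / 232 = 0.02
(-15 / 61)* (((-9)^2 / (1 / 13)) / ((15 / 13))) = -13689 / 61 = -224.41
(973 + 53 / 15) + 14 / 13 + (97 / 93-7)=971.65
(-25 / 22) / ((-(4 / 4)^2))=25 / 22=1.14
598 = 598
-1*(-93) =93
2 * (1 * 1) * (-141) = -282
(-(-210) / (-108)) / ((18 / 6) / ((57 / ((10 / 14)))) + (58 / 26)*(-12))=60515 / 831942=0.07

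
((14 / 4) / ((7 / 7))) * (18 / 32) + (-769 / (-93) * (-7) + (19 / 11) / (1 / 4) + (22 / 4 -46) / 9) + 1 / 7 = -12227785 / 229152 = -53.36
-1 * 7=-7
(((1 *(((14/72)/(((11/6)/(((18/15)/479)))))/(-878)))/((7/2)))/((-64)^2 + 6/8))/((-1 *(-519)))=-4/98362494653115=-0.00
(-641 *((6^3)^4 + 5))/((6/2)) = -1395317480581/3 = -465105826860.33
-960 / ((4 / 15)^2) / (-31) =13500 / 31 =435.48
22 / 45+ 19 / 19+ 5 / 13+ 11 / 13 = 1591 / 585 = 2.72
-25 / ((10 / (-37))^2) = -1369 / 4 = -342.25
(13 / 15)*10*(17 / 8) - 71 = -631 / 12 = -52.58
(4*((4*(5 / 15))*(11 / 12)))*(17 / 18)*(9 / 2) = 187 / 9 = 20.78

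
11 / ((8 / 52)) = 143 / 2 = 71.50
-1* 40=-40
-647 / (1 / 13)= -8411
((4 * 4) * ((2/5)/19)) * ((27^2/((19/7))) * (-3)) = -489888/1805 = -271.41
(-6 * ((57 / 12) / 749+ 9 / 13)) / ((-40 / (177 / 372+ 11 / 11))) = 14938839 / 96591040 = 0.15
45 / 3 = 15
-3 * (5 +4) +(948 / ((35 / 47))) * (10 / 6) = 14663 / 7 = 2094.71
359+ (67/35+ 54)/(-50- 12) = 777073/2170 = 358.10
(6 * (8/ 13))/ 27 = 16/ 117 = 0.14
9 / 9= 1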